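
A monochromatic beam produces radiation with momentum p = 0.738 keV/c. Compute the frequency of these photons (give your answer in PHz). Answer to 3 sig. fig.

178 PHz

Convert to SI: p = 0.738 keV/c = 3.9441 × 10^-25 kg·m/s.
Since f = pc/h for a photon, f = 1.784 × 10^17 Hz.
Converting to PHz: f = 178.4 PHz ≈ 178 PHz.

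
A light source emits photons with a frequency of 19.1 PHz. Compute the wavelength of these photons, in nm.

In SI units: f = 19.1 PHz = 1.91e16 Hz.
The photon relation is λ = c/f, giving λ = 1.570e-8 m.
Converting to nm: λ = 15.70 nm ≈ 15.7 nm.

15.7 nm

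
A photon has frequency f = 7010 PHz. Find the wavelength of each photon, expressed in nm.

0.0428 nm

(c = 2.99792458 × 10^8 m/s.)
Convert to SI: f = 7010 PHz = 7.01 × 10^18 Hz.
For a photon λ = c/f, so λ = 4.277 × 10^-11 m.
Converting to nm: λ = 0.04277 nm ≈ 0.0428 nm.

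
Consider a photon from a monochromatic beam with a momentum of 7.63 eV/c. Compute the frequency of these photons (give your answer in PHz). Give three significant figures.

Convert to SI: p = 7.63 eV/c = 4.0777e-27 kg·m/s.
The photon relation is f = pc/h, giving f = 1.845e15 Hz.
Converting to PHz: f = 1.845 PHz ≈ 1.84 PHz.

1.84 PHz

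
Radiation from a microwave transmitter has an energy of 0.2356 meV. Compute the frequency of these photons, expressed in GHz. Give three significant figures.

57.0 GHz

Convert to SI: E = 0.2356 meV = 3.7747e-23 J.
The photon relation is f = E/h, giving f = 5.697e10 Hz.
Converting to GHz: f = 56.97 GHz ≈ 57.0 GHz.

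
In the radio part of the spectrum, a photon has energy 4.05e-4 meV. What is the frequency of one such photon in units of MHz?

(h = 6.62607015e-34 J·s, 1 eV = 1.602176634e-19 J.)
First convert: E = 4.05e-4 meV = 6.4888e-26 J.
Apply f = E/h: f = 9.793e7 Hz.
Converting to MHz: f = 97.93 MHz ≈ 97.9 MHz.

97.9 MHz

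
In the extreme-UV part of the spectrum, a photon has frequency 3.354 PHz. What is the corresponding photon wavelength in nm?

(c = 2.99792458e8 m/s.)
In SI units: f = 3.354 PHz = 3.354e15 Hz.
Apply λ = c/f: λ = 8.938e-8 m.
Converting to nm: λ = 89.38 nm ≈ 89.4 nm.

89.4 nm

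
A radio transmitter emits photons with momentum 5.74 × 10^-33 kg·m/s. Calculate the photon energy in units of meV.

0.0107 meV

Take c = 2.99792458 × 10^8 m/s, 1 eV = 1.602176634 × 10^-19 J.
Apply E = pc: E = 1.721 × 10^-24 J.
Converting to meV: E = 0.01074 meV ≈ 0.0107 meV.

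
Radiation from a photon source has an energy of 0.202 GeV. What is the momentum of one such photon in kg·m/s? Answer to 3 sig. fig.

1.08 × 10^-19 kg·m/s

(c = 2.99792458 × 10^8 m/s, 1 eV = 1.602176634 × 10^-19 J.)
Convert to SI: E = 0.202 GeV = 3.2364 × 10^-11 J.
The photon relation is p = E/c, giving p = 1.080 × 10^-19 kg·m/s.
So p ≈ 1.08 × 10^-19 kg·m/s.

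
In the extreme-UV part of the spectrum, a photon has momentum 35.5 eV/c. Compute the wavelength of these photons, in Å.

349 Å

Take h = 6.62607015 × 10^-34 J·s, c = 2.99792458 × 10^8 m/s, 1 eV = 1.602176634 × 10^-19 J.
First convert: p = 35.5 eV/c = 1.8972 × 10^-26 kg·m/s.
Since λ = h/p for a photon, λ = 3.493 × 10^-8 m.
Converting to Å: λ = 349.3 Å ≈ 349 Å.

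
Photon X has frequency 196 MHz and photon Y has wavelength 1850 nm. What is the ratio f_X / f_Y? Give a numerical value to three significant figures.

1.21e-6

f_X = 1.960e8 Hz (from frequency = 196 MHz, via f given directly).
f_Y = 1.620e14 Hz (from wavelength = 1850 nm, via f = c/λ).
Ratio = 1.960e8 / 1.620e14 = 1.21e-6.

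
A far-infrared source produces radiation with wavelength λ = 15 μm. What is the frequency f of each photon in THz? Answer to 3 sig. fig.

Take c = 2.99792458e8 m/s.
In SI units: λ = 15 μm = 1.5e-5 m.
Since f = c/λ for a photon, f = 1.999e13 Hz.
Converting to THz: f = 19.99 THz ≈ 20.0 THz.

20.0 THz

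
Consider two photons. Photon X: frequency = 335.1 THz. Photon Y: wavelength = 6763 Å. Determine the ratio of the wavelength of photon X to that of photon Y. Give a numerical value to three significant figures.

1.32

λ_X = 8.946 × 10^-7 m (from frequency = 335.1 THz, via λ = c/f).
λ_Y = 6.763 × 10^-7 m (from wavelength = 6763 Å, via λ given directly).
Ratio = 8.946 × 10^-7 / 6.763 × 10^-7 = 1.32.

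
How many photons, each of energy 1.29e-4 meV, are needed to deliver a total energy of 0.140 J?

6.77e24 photons

Per-photon energy: E = 2.067e-26 J (from energy = 1.29e-4 meV).
N = E_total / E_photon = 0.140 J / 2.067e-26 J = 6.77e24.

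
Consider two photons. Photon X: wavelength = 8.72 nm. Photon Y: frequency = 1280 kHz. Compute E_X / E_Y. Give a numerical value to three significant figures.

E_X = 2.278 × 10^-17 J (from wavelength = 8.72 nm, via E = hc/λ).
E_Y = 8.481 × 10^-28 J (from frequency = 1280 kHz, via E = hf).
Ratio = 2.278 × 10^-17 / 8.481 × 10^-28 = 2.69 × 10^10.

2.69 × 10^10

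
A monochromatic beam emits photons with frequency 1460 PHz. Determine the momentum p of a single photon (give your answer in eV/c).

6040 eV/c

Use h = 6.62607015e-34 J·s, c = 2.99792458e8 m/s, 1 eV = 1.602176634e-19 J.
Convert to SI: f = 1460 PHz = 1.46e18 Hz.
Apply p = hf/c: p = 3.227e-24 kg·m/s.
Converting to eV/c: p = 6038 eV/c ≈ 6040 eV/c.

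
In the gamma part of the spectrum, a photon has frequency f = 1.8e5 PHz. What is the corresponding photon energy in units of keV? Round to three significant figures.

Take h = 6.62607015e-34 J·s, 1 eV = 1.602176634e-19 J.
First convert: f = 1.8e5 PHz = 1.8e20 Hz.
The photon relation is E = hf, giving E = 1.193e-13 J.
Converting to keV: E = 744.4 keV ≈ 744 keV.

744 keV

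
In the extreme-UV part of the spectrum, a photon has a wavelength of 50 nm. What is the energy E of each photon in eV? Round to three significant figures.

(h = 6.62607015e-34 J·s, c = 2.99792458e8 m/s, 1 eV = 1.602176634e-19 J.)
First convert: λ = 50 nm = 5.0e-8 m.
The photon relation is E = hc/λ, giving E = 3.973e-18 J.
Converting to eV: E = 24.80 eV ≈ 24.8 eV.

24.8 eV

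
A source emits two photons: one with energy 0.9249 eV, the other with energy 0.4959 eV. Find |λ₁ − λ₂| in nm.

Using λ = hc/E: λ₁ = 1.3405e-6 m, λ₂ = 2.5002e-6 m.
|Δλ| = |1.3405e-6 − 2.5002e-6| = 1.16e-6 m = 1160 nm.

1160 nm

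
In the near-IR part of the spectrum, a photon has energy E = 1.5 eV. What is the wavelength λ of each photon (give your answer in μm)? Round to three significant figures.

0.827 μm

(h = 6.62607015 × 10^-34 J·s, c = 2.99792458 × 10^8 m/s, 1 eV = 1.602176634 × 10^-19 J.)
Convert to SI: E = 1.5 eV = 2.4033 × 10^-19 J.
Apply λ = hc/E: λ = 8.266 × 10^-7 m.
Converting to μm: λ = 0.8266 μm ≈ 0.827 μm.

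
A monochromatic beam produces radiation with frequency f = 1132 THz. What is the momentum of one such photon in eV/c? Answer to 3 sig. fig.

4.68 eV/c

First convert: f = 1132 THz = 1.132e15 Hz.
Apply p = hf/c: p = 2.502e-27 kg·m/s.
Converting to eV/c: p = 4.682 eV/c ≈ 4.68 eV/c.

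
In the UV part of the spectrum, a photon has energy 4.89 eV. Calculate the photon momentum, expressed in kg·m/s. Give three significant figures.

2.61e-27 kg·m/s

Use c = 2.99792458e8 m/s, 1 eV = 1.602176634e-19 J.
In SI units: E = 4.89 eV = 7.8346e-19 J.
Apply p = E/c: p = 2.613e-27 kg·m/s.
So p ≈ 2.61e-27 kg·m/s.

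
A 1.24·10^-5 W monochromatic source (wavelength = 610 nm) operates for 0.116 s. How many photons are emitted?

4.42·10^12 photons

Total energy: E_total = P·t = 1.24·10^-5 × 0.116 = 1.438·10^-6 J.
Per-photon energy: E = 3.256·10^-19 J.
N = E_total / E_photon = 4.42·10^12.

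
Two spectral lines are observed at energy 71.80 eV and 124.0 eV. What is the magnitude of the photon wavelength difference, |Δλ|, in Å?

Using λ = hc/E: λ₁ = 1.7268·10^-8 m, λ₂ = 9.9987·10^-9 m.
|Δλ| = |1.7268·10^-8 − 9.9987·10^-9| = 7.27·10^-9 m = 72.7 Å.

72.7 Å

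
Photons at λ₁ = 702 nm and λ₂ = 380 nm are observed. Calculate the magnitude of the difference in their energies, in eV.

Using E = hc/λ: E₁ = 2.830 × 10^-19 J, E₂ = 5.227 × 10^-19 J.
|ΔE| = |2.830 × 10^-19 − 5.227 × 10^-19| = 2.40 × 10^-19 J = 1.50 eV.

1.50 eV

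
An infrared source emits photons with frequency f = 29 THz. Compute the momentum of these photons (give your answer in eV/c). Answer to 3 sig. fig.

In SI units: f = 29 THz = 2.9e13 Hz.
Since p = hf/c for a photon, p = 6.410e-29 kg·m/s.
Converting to eV/c: p = 0.1199 eV/c ≈ 0.120 eV/c.

0.120 eV/c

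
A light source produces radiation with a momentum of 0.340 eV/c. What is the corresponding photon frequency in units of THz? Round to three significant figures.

In SI units: p = 0.340 eV/c = 1.8171e-28 kg·m/s.
Apply f = pc/h: f = 8.221e13 Hz.
Converting to THz: f = 82.21 THz ≈ 82.2 THz.

82.2 THz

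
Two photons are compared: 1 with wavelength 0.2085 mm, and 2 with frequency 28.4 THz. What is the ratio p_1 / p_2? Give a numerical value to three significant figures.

0.0506

p_1 = 3.178e-30 kg·m/s (from wavelength = 0.2085 mm, via p = h/λ).
p_2 = 6.277e-29 kg·m/s (from frequency = 28.4 THz, via p = hf/c).
Ratio = 3.178e-30 / 6.277e-29 = 0.0506.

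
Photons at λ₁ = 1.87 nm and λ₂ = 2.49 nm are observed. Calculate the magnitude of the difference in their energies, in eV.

165 eV

Using E = hc/λ: E₁ = 1.062e-16 J, E₂ = 7.978e-17 J.
|ΔE| = |1.062e-16 − 7.978e-17| = 2.65e-17 J = 165 eV.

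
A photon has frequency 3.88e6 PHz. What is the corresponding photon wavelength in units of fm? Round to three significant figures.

77.3 fm

Take c = 2.99792458e8 m/s.
Convert to SI: f = 3.88e6 PHz = 3.88e21 Hz.
Apply λ = c/f: λ = 7.727e-14 m.
Converting to fm: λ = 77.27 fm ≈ 77.3 fm.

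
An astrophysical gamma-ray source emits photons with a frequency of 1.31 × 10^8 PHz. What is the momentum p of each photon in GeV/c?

0.542 GeV/c

(h = 6.62607015 × 10^-34 J·s, c = 2.99792458 × 10^8 m/s, 1 eV = 1.602176634 × 10^-19 J.)
In SI units: f = 1.31 × 10^8 PHz = 1.31 × 10^23 Hz.
Apply p = hf/c: p = 2.895 × 10^-19 kg·m/s.
Converting to GeV/c: p = 0.5418 GeV/c ≈ 0.542 GeV/c.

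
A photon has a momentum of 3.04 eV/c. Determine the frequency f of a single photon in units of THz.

735 THz

Take h = 6.62607015e-34 J·s, c = 2.99792458e8 m/s, 1 eV = 1.602176634e-19 J.
In SI units: p = 3.04 eV/c = 1.6247e-27 kg·m/s.
The photon relation is f = pc/h, giving f = 7.351e14 Hz.
Converting to THz: f = 735.1 THz ≈ 735 THz.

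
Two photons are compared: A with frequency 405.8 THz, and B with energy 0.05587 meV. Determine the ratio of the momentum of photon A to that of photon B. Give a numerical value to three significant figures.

3.00 × 10^4

p_A = 8.969 × 10^-28 kg·m/s (from frequency = 405.8 THz, via p = hf/c).
p_B = 2.986 × 10^-32 kg·m/s (from energy = 0.05587 meV, via p = E/c).
Ratio = 8.969 × 10^-28 / 2.986 × 10^-32 = 3.00 × 10^4.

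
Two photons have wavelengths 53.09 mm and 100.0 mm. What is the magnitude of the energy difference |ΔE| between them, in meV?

0.0110 meV

Using E = hc/λ: E₁ = 3.7417 × 10^-24 J, E₂ = 1.9864 × 10^-24 J.
|ΔE| = |3.7417 × 10^-24 − 1.9864 × 10^-24| = 1.76 × 10^-24 J = 0.0110 meV.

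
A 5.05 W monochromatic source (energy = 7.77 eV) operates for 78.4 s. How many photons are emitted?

3.18 × 10^20 photons

Total energy: E_total = P·t = 5.05 × 78.4 = 395.9 J.
Per-photon energy: E = 1.245 × 10^-18 J.
N = E_total / E_photon = 3.18 × 10^20.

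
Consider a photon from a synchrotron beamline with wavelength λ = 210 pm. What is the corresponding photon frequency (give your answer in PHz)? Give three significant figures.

Take c = 2.99792458 × 10^8 m/s.
First convert: λ = 210 pm = 2.1 × 10^-10 m.
The photon relation is f = c/λ, giving f = 1.428 × 10^18 Hz.
Converting to PHz: f = 1428 PHz ≈ 1430 PHz.

1430 PHz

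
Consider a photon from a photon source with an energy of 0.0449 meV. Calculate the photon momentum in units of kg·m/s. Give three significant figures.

2.40 × 10^-32 kg·m/s

(c = 2.99792458 × 10^8 m/s, 1 eV = 1.602176634 × 10^-19 J.)
First convert: E = 0.0449 meV = 7.1938 × 10^-24 J.
Since p = E/c for a photon, p = 2.400 × 10^-32 kg·m/s.
So p ≈ 2.40 × 10^-32 kg·m/s.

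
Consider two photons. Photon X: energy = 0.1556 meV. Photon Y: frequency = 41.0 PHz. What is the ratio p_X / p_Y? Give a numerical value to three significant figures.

p_X = 8.316 × 10^-32 kg·m/s (from energy = 0.1556 meV, via p = E/c).
p_Y = 9.062 × 10^-26 kg·m/s (from frequency = 41.0 PHz, via p = hf/c).
Ratio = 8.316 × 10^-32 / 9.062 × 10^-26 = 9.18 × 10^-7.

9.18 × 10^-7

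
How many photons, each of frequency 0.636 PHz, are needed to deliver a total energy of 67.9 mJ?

Per-photon energy: E = 4.214 × 10^-19 J (from frequency = 0.636 PHz).
N = E_total / E_photon = 0.0679 J / 4.214 × 10^-19 J = 1.61 × 10^17.

1.61 × 10^17 photons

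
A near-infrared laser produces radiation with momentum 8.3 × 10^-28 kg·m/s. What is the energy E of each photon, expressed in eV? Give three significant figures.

Use c = 2.99792458 × 10^8 m/s, 1 eV = 1.602176634 × 10^-19 J.
The photon relation is E = pc, giving E = 2.488 × 10^-19 J.
Converting to eV: E = 1.553 eV ≈ 1.55 eV.

1.55 eV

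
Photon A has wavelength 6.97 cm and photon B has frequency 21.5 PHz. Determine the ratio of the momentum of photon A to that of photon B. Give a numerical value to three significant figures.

p_A = 9.507 × 10^-33 kg·m/s (from wavelength = 6.97 cm, via p = h/λ).
p_B = 4.752 × 10^-26 kg·m/s (from frequency = 21.5 PHz, via p = hf/c).
Ratio = 9.507 × 10^-33 / 4.752 × 10^-26 = 2.00 × 10^-7.

2.00 × 10^-7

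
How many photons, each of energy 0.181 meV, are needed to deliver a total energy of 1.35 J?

4.66 × 10^22 photons

Per-photon energy: E = 2.900 × 10^-23 J (from energy = 0.181 meV).
N = E_total / E_photon = 1.35 J / 2.900 × 10^-23 J = 4.66 × 10^22.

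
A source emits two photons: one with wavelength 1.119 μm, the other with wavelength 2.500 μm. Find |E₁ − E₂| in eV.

0.612 eV

Using E = hc/λ: E₁ = 1.7752 × 10^-19 J, E₂ = 7.9458 × 10^-20 J.
|ΔE| = |1.7752 × 10^-19 − 7.9458 × 10^-20| = 9.81 × 10^-20 J = 0.612 eV.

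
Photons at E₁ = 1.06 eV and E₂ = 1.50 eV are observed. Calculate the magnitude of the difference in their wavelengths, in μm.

0.343 μm

Using λ = hc/E: λ₁ = 1.170e-6 m, λ₂ = 8.266e-7 m.
|Δλ| = |1.170e-6 − 8.266e-7| = 3.43e-7 m = 0.343 μm.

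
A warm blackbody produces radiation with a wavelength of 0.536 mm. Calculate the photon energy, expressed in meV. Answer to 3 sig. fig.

Convert to SI: λ = 0.536 mm = 5.36e-4 m.
The photon relation is E = hc/λ, giving E = 3.706e-22 J.
Converting to meV: E = 2.313 meV ≈ 2.31 meV.

2.31 meV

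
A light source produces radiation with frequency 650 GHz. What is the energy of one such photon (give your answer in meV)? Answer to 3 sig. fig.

Take h = 6.62607015e-34 J·s, 1 eV = 1.602176634e-19 J.
First convert: f = 650 GHz = 6.5e11 Hz.
The photon relation is E = hf, giving E = 4.307e-22 J.
Converting to meV: E = 2.688 meV ≈ 2.69 meV.

2.69 meV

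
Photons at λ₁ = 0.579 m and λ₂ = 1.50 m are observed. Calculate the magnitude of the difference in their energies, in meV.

Using E = hc/λ: E₁ = 3.431·10^-25 J, E₂ = 1.324·10^-25 J.
|ΔE| = |3.431·10^-25 − 1.324·10^-25| = 2.11·10^-25 J = 1.31·10^-3 meV.

1.31·10^-3 meV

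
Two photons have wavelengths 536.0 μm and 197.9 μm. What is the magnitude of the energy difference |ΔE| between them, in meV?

3.95 meV

Using E = hc/λ: E₁ = 3.7061 × 10^-22 J, E₂ = 1.0038 × 10^-21 J.
|ΔE| = |3.7061 × 10^-22 − 1.0038 × 10^-21| = 6.33 × 10^-22 J = 3.95 meV.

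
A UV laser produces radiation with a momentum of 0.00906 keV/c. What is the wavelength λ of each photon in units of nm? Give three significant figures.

137 nm

Use h = 6.62607015e-34 J·s, c = 2.99792458e8 m/s, 1 eV = 1.602176634e-19 J.
First convert: p = 0.00906 keV/c = 4.8419e-27 kg·m/s.
Since λ = h/p for a photon, λ = 1.368e-7 m.
Converting to nm: λ = 136.8 nm ≈ 137 nm.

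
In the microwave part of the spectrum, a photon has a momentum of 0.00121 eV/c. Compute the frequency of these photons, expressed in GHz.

Take h = 6.62607015 × 10^-34 J·s, c = 2.99792458 × 10^8 m/s, 1 eV = 1.602176634 × 10^-19 J.
In SI units: p = 0.00121 eV/c = 6.4666 × 10^-31 kg·m/s.
For a photon f = pc/h, so f = 2.926 × 10^11 Hz.
Converting to GHz: f = 292.6 GHz ≈ 293 GHz.

293 GHz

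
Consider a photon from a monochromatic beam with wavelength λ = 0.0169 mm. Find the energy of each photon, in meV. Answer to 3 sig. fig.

73.4 meV

First convert: λ = 0.0169 mm = 1.69·10^-5 m.
The photon relation is E = hc/λ, giving E = 1.175·10^-20 J.
Converting to meV: E = 73.36 meV ≈ 73.4 meV.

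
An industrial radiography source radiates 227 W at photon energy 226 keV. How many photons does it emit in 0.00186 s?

Total energy: E_total = P·t = 227 × 0.00186 = 0.4222 J.
Per-photon energy: E = 3.621 × 10^-14 J.
N = E_total / E_photon = 1.17 × 10^13.

1.17 × 10^13 photons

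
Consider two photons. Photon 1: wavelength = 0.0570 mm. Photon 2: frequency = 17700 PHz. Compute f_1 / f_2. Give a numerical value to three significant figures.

f_1 = 5.260 × 10^12 Hz (from wavelength = 0.0570 mm, via f = c/λ).
f_2 = 1.770 × 10^19 Hz (from frequency = 17700 PHz, via f given directly).
Ratio = 5.260 × 10^12 / 1.770 × 10^19 = 2.97 × 10^-7.

2.97 × 10^-7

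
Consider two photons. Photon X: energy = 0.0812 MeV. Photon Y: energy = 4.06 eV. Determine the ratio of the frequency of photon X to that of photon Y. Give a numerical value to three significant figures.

2.00e4

f_X = 1.963e19 Hz (from energy = 0.0812 MeV, via f = E/h).
f_Y = 9.817e14 Hz (from energy = 4.06 eV, via f = E/h).
Ratio = 1.963e19 / 9.817e14 = 2.00e4.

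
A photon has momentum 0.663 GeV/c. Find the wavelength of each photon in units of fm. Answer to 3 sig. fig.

First convert: p = 0.663 GeV/c = 3.5433 × 10^-19 kg·m/s.
The photon relation is λ = h/p, giving λ = 1.870 × 10^-15 m.
Converting to fm: λ = 1.870 fm ≈ 1.87 fm.

1.87 fm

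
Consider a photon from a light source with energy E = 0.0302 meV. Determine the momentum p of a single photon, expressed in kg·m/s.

1.61e-32 kg·m/s

First convert: E = 0.0302 meV = 4.8386e-24 J.
Since p = E/c for a photon, p = 1.614e-32 kg·m/s.
So p ≈ 1.61e-32 kg·m/s.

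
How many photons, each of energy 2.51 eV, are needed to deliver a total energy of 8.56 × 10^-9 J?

2.13 × 10^10 photons

Per-photon energy: E = 4.021 × 10^-19 J (from energy = 2.51 eV).
N = E_total / E_photon = 8.56 × 10^-9 J / 4.021 × 10^-19 J = 2.13 × 10^10.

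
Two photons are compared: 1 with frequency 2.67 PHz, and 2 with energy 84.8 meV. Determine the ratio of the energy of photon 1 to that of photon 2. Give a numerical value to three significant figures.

130

E_1 = 1.769e-18 J (from frequency = 2.67 PHz, via E = hf).
E_2 = 1.359e-20 J (from energy = 84.8 meV, via E given directly).
Ratio = 1.769e-18 / 1.359e-20 = 130.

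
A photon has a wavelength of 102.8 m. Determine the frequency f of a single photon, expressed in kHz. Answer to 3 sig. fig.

2920 kHz

The photon relation is f = c/λ, giving f = 2.916·10^6 Hz.
Converting to kHz: f = 2916 kHz ≈ 2920 kHz.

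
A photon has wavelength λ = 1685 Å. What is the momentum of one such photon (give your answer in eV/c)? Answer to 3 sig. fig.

7.36 eV/c

In SI units: λ = 1685 Å = 1.685 × 10^-7 m.
Apply p = h/λ: p = 3.932 × 10^-27 kg·m/s.
Converting to eV/c: p = 7.358 eV/c ≈ 7.36 eV/c.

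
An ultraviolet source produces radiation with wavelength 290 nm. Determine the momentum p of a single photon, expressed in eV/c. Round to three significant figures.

4.28 eV/c

In SI units: λ = 290 nm = 2.90 × 10^-7 m.
The photon relation is p = h/λ, giving p = 2.285 × 10^-27 kg·m/s.
Converting to eV/c: p = 4.275 eV/c ≈ 4.28 eV/c.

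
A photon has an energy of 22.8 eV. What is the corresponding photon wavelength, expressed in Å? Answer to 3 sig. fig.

544 Å

Take h = 6.62607015 × 10^-34 J·s, c = 2.99792458 × 10^8 m/s, 1 eV = 1.602176634 × 10^-19 J.
In SI units: E = 22.8 eV = 3.6530 × 10^-18 J.
Since λ = hc/E for a photon, λ = 5.438 × 10^-8 m.
Converting to Å: λ = 543.8 Å ≈ 544 Å.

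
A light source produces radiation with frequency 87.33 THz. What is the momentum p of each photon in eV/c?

0.361 eV/c

Take h = 6.62607015e-34 J·s, c = 2.99792458e8 m/s, 1 eV = 1.602176634e-19 J.
In SI units: f = 87.33 THz = 8.733e13 Hz.
Since p = hf/c for a photon, p = 1.930e-28 kg·m/s.
Converting to eV/c: p = 0.3612 eV/c ≈ 0.361 eV/c.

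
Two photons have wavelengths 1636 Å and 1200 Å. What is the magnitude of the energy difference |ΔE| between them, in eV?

2.75 eV

Using E = hc/λ: E₁ = 1.2142e-18 J, E₂ = 1.6554e-18 J.
|ΔE| = |1.2142e-18 − 1.6554e-18| = 4.41e-19 J = 2.75 eV.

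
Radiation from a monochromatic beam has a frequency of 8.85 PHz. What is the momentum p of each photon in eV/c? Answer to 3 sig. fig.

36.6 eV/c

Take h = 6.62607015e-34 J·s, c = 2.99792458e8 m/s, 1 eV = 1.602176634e-19 J.
Convert to SI: f = 8.85 PHz = 8.85e15 Hz.
Apply p = hf/c: p = 1.956e-26 kg·m/s.
Converting to eV/c: p = 36.60 eV/c ≈ 36.6 eV/c.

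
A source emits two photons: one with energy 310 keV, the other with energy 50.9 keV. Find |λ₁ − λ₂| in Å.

0.204 Å

Using λ = hc/E: λ₁ = 3.999 × 10^-12 m, λ₂ = 2.436 × 10^-11 m.
|Δλ| = |3.999 × 10^-12 − 2.436 × 10^-11| = 2.04 × 10^-11 m = 0.204 Å.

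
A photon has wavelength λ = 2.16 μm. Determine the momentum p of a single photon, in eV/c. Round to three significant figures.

0.574 eV/c

First convert: λ = 2.16 μm = 2.16 × 10^-6 m.
Since p = h/λ for a photon, p = 3.068 × 10^-28 kg·m/s.
Converting to eV/c: p = 0.5740 eV/c ≈ 0.574 eV/c.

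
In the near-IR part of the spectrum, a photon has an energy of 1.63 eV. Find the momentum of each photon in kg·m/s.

In SI units: E = 1.63 eV = 2.6115·10^-19 J.
Since p = E/c for a photon, p = 8.711·10^-28 kg·m/s.
So p ≈ 8.71·10^-28 kg·m/s.

8.71·10^-28 kg·m/s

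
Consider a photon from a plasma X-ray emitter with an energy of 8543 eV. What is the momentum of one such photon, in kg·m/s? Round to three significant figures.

4.57e-24 kg·m/s

In SI units: E = 8543 eV = 1.3687e-15 J.
Apply p = E/c: p = 4.566e-24 kg·m/s.
So p ≈ 4.57e-24 kg·m/s.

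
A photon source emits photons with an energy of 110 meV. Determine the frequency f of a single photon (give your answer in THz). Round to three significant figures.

26.6 THz

In SI units: E = 110 meV = 1.7624·10^-20 J.
For a photon f = E/h, so f = 2.660·10^13 Hz.
Converting to THz: f = 26.60 THz ≈ 26.6 THz.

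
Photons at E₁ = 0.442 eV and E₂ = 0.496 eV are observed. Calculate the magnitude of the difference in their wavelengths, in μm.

Using λ = hc/E: λ₁ = 2.805e-6 m, λ₂ = 2.500e-6 m.
|Δλ| = |2.805e-6 − 2.500e-6| = 3.05e-7 m = 0.305 μm.

0.305 μm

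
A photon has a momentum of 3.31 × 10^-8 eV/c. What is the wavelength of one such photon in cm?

In SI units: p = 3.31 × 10^-8 eV/c = 1.7690 × 10^-35 kg·m/s.
The photon relation is λ = h/p, giving λ = 37.46 m.
Converting to cm: λ = 3746 cm ≈ 3750 cm.

3750 cm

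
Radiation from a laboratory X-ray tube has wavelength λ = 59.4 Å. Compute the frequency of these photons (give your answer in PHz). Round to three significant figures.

50.5 PHz

Take c = 2.99792458e8 m/s.
Convert to SI: λ = 59.4 Å = 5.94e-9 m.
For a photon f = c/λ, so f = 5.047e16 Hz.
Converting to PHz: f = 50.47 PHz ≈ 50.5 PHz.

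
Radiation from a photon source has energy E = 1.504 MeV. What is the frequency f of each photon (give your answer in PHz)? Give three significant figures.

3.64e5 PHz

Convert to SI: E = 1.504 MeV = 2.4097e-13 J.
Apply f = E/h: f = 3.637e20 Hz.
Converting to PHz: f = 363700 PHz ≈ 3.64e5 PHz.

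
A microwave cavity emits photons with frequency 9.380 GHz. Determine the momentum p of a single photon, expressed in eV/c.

Take h = 6.62607015 × 10^-34 J·s, c = 2.99792458 × 10^8 m/s, 1 eV = 1.602176634 × 10^-19 J.
Convert to SI: f = 9.380 GHz = 9.380 × 10^9 Hz.
For a photon p = hf/c, so p = 2.073 × 10^-32 kg·m/s.
Converting to eV/c: p = 3.879 × 10^-5 eV/c ≈ 3.88 × 10^-5 eV/c.

3.88 × 10^-5 eV/c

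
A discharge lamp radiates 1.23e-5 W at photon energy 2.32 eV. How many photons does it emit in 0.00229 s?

7.58e10 photons

Total energy: E_total = P·t = 1.23e-5 × 0.00229 = 2.817e-8 J.
Per-photon energy: E = 3.717e-19 J.
N = E_total / E_photon = 7.58e10.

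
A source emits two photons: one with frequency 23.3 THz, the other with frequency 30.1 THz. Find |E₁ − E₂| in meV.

28.1 meV

Using E = hf: E₁ = 1.544 × 10^-20 J, E₂ = 1.994 × 10^-20 J.
|ΔE| = |1.544 × 10^-20 − 1.994 × 10^-20| = 4.51 × 10^-21 J = 28.1 meV.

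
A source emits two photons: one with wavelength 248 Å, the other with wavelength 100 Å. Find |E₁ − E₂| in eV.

74.0 eV

Using E = hc/λ: E₁ = 8.010e-18 J, E₂ = 1.986e-17 J.
|ΔE| = |8.010e-18 − 1.986e-17| = 1.19e-17 J = 74.0 eV.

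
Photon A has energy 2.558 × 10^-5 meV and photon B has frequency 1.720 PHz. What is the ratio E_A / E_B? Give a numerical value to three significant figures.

E_A = 4.098 × 10^-27 J (from energy = 2.558 × 10^-5 meV, via E given directly).
E_B = 1.140 × 10^-18 J (from frequency = 1.720 PHz, via E = hf).
Ratio = 4.098 × 10^-27 / 1.140 × 10^-18 = 3.60 × 10^-9.

3.60 × 10^-9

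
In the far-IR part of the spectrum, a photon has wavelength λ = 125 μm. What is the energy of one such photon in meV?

9.92 meV

First convert: λ = 125 μm = 1.25·10^-4 m.
Since E = hc/λ for a photon, E = 1.589·10^-21 J.
Converting to meV: E = 9.919 meV ≈ 9.92 meV.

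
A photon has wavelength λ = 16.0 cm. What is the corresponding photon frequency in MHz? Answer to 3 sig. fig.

Use c = 2.99792458e8 m/s.
First convert: λ = 16.0 cm = 0.160 m.
Since f = c/λ for a photon, f = 1.874e9 Hz.
Converting to MHz: f = 1874 MHz ≈ 1870 MHz.

1870 MHz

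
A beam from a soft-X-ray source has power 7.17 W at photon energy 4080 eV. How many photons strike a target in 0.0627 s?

6.88·10^14 photons

Total energy: E_total = P·t = 7.17 × 0.0627 = 0.4496 J.
Per-photon energy: E = 6.537·10^-16 J.
N = E_total / E_photon = 6.88·10^14.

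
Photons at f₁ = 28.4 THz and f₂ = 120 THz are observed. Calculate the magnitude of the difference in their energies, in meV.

379 meV

Using E = hf: E₁ = 1.882e-20 J, E₂ = 7.951e-20 J.
|ΔE| = |1.882e-20 − 7.951e-20| = 6.07e-20 J = 379 meV.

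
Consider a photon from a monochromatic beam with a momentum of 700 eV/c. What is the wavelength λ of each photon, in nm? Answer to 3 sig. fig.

Take h = 6.62607015·10^-34 J·s, c = 2.99792458·10^8 m/s, 1 eV = 1.602176634·10^-19 J.
First convert: p = 700 eV/c = 3.7410·10^-25 kg·m/s.
Apply λ = h/p: λ = 1.771·10^-9 m.
Converting to nm: λ = 1.771 nm ≈ 1.77 nm.

1.77 nm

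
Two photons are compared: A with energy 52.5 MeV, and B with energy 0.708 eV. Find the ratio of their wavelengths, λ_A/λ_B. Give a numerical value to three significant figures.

1.35 × 10^-8

λ_A = 2.362 × 10^-14 m (from energy = 52.5 MeV, via λ = hc/E).
λ_B = 1.751 × 10^-6 m (from energy = 0.708 eV, via λ = hc/E).
Ratio = 2.362 × 10^-14 / 1.751 × 10^-6 = 1.35 × 10^-8.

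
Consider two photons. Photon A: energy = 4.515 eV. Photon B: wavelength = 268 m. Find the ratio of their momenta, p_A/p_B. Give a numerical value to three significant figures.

9.76e8

p_A = 2.413e-27 kg·m/s (from energy = 4.515 eV, via p = E/c).
p_B = 2.472e-36 kg·m/s (from wavelength = 268 m, via p = h/λ).
Ratio = 2.413e-27 / 2.472e-36 = 9.76e8.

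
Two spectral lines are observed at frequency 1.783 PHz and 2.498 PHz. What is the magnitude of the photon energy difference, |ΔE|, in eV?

2.96 eV

Using E = hf: E₁ = 1.1814 × 10^-18 J, E₂ = 1.6552 × 10^-18 J.
|ΔE| = |1.1814 × 10^-18 − 1.6552 × 10^-18| = 4.74 × 10^-19 J = 2.96 eV.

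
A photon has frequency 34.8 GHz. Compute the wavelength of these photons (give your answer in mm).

8.61 mm

Convert to SI: f = 34.8 GHz = 3.48e10 Hz.
The photon relation is λ = c/f, giving λ = 0.008615 m.
Converting to mm: λ = 8.615 mm ≈ 8.61 mm.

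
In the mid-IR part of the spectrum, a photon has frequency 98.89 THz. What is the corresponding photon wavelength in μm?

Take c = 2.99792458·10^8 m/s.
Convert to SI: f = 98.89 THz = 9.889·10^13 Hz.
Apply λ = c/f: λ = 3.032·10^-6 m.
Converting to μm: λ = 3.032 μm ≈ 3.03 μm.

3.03 μm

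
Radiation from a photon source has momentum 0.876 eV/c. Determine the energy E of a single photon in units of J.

In SI units: p = 0.876 eV/c = 4.6816e-28 kg·m/s.
Apply E = pc: E = 1.404e-19 J.
So E ≈ 1.40e-19 J.

1.40e-19 J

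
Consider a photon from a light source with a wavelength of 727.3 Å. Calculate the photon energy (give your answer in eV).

17.0 eV

(h = 6.62607015e-34 J·s, c = 2.99792458e8 m/s, 1 eV = 1.602176634e-19 J.)
First convert: λ = 727.3 Å = 7.273e-8 m.
The photon relation is E = hc/λ, giving E = 2.731e-18 J.
Converting to eV: E = 17.05 eV ≈ 17.0 eV.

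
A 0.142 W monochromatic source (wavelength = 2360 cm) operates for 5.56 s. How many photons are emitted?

9.38e25 photons

Total energy: E_total = P·t = 0.142 × 5.56 = 0.7895 J.
Per-photon energy: E = 8.417e-27 J.
N = E_total / E_photon = 9.38e25.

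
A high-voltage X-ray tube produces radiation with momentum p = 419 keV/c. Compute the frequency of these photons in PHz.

1.01 × 10^5 PHz

Take h = 6.62607015 × 10^-34 J·s, c = 2.99792458 × 10^8 m/s, 1 eV = 1.602176634 × 10^-19 J.
Convert to SI: p = 419 keV/c = 2.2393 × 10^-22 kg·m/s.
Apply f = pc/h: f = 1.013 × 10^20 Hz.
Converting to PHz: f = 101300 PHz ≈ 1.01 × 10^5 PHz.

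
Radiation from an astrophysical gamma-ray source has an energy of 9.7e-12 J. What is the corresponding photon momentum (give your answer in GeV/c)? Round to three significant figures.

0.0605 GeV/c

For a photon p = E/c, so p = 3.236e-20 kg·m/s.
Converting to GeV/c: p = 0.06054 GeV/c ≈ 0.0605 GeV/c.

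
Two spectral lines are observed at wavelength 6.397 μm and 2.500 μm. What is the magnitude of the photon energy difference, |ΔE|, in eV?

Using E = hc/λ: E₁ = 3.1053e-20 J, E₂ = 7.9458e-20 J.
|ΔE| = |3.1053e-20 − 7.9458e-20| = 4.84e-20 J = 0.302 eV.

0.302 eV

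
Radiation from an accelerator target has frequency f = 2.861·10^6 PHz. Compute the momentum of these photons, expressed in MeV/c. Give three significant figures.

11.8 MeV/c

Take h = 6.62607015·10^-34 J·s, c = 2.99792458·10^8 m/s, 1 eV = 1.602176634·10^-19 J.
In SI units: f = 2.861·10^6 PHz = 2.861·10^21 Hz.
For a photon p = hf/c, so p = 6.323·10^-21 kg·m/s.
Converting to MeV/c: p = 11.83 MeV/c ≈ 11.8 MeV/c.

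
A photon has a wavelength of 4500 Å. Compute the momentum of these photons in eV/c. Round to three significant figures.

In SI units: λ = 4500 Å = 4.5 × 10^-7 m.
Apply p = h/λ: p = 1.472 × 10^-27 kg·m/s.
Converting to eV/c: p = 2.755 eV/c ≈ 2.76 eV/c.

2.76 eV/c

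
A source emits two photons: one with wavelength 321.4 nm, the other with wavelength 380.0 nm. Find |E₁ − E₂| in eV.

0.595 eV

Using E = hc/λ: E₁ = 6.1806e-19 J, E₂ = 5.2275e-19 J.
|ΔE| = |6.1806e-19 − 5.2275e-19| = 9.53e-20 J = 0.595 eV.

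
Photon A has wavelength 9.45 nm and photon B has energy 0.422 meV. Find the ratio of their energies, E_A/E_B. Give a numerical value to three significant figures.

E_A = 2.102 × 10^-17 J (from wavelength = 9.45 nm, via E = hc/λ).
E_B = 6.761 × 10^-23 J (from energy = 0.422 meV, via E given directly).
Ratio = 2.102 × 10^-17 / 6.761 × 10^-23 = 3.11 × 10^5.

3.11 × 10^5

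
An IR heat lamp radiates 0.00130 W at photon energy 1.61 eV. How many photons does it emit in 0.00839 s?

4.23e13 photons

Total energy: E_total = P·t = 0.00130 × 0.00839 = 1.091e-5 J.
Per-photon energy: E = 2.580e-19 J.
N = E_total / E_photon = 4.23e13.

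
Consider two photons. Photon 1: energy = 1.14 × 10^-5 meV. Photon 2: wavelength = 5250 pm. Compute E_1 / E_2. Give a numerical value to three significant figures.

4.83 × 10^-11

E_1 = 1.826 × 10^-27 J (from energy = 1.14 × 10^-5 meV, via E given directly).
E_2 = 3.784 × 10^-17 J (from wavelength = 5250 pm, via E = hc/λ).
Ratio = 1.826 × 10^-27 / 3.784 × 10^-17 = 4.83 × 10^-11.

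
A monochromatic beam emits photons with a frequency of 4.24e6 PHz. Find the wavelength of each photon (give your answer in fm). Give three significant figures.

70.7 fm

Use c = 2.99792458e8 m/s.
Convert to SI: f = 4.24e6 PHz = 4.24e21 Hz.
The photon relation is λ = c/f, giving λ = 7.071e-14 m.
Converting to fm: λ = 70.71 fm ≈ 70.7 fm.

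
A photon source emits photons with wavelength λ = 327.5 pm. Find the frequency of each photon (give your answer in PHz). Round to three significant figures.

(c = 2.99792458 × 10^8 m/s.)
In SI units: λ = 327.5 pm = 3.275 × 10^-10 m.
For a photon f = c/λ, so f = 9.154 × 10^17 Hz.
Converting to PHz: f = 915.4 PHz ≈ 915 PHz.

915 PHz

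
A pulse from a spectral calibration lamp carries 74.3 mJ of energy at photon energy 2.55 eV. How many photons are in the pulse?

1.82e17 photons

Per-photon energy: E = 4.086e-19 J (from energy = 2.55 eV).
N = E_total / E_photon = 0.0743 J / 4.086e-19 J = 1.82e17.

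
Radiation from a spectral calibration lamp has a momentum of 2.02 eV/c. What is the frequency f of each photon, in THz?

Use h = 6.62607015·10^-34 J·s, c = 2.99792458·10^8 m/s, 1 eV = 1.602176634·10^-19 J.
First convert: p = 2.02 eV/c = 1.0795·10^-27 kg·m/s.
The photon relation is f = pc/h, giving f = 4.884·10^14 Hz.
Converting to THz: f = 488.4 THz ≈ 488 THz.

488 THz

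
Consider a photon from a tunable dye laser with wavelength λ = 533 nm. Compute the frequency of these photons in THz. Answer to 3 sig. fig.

In SI units: λ = 533 nm = 5.33 × 10^-7 m.
Apply f = c/λ: f = 5.625 × 10^14 Hz.
Converting to THz: f = 562.5 THz ≈ 562 THz.

562 THz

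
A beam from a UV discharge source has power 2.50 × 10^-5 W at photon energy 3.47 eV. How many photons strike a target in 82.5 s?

3.71 × 10^15 photons

Total energy: E_total = P·t = 2.50 × 10^-5 × 82.5 = 0.002063 J.
Per-photon energy: E = 5.560 × 10^-19 J.
N = E_total / E_photon = 3.71 × 10^15.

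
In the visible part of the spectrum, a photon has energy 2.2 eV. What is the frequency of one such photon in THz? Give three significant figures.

Take h = 6.62607015 × 10^-34 J·s, 1 eV = 1.602176634 × 10^-19 J.
In SI units: E = 2.2 eV = 3.5248 × 10^-19 J.
The photon relation is f = E/h, giving f = 5.320 × 10^14 Hz.
Converting to THz: f = 532.0 THz ≈ 532 THz.

532 THz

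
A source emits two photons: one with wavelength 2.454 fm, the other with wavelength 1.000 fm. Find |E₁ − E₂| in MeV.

735 MeV

Using E = hc/λ: E₁ = 8.0947e-11 J, E₂ = 1.9864e-10 J.
|ΔE| = |8.0947e-11 − 1.9864e-10| = 1.18e-10 J = 735 MeV.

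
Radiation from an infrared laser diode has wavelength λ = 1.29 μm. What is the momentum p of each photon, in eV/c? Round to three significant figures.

0.961 eV/c

(h = 6.62607015e-34 J·s, c = 2.99792458e8 m/s, 1 eV = 1.602176634e-19 J.)
In SI units: λ = 1.29 μm = 1.29e-6 m.
The photon relation is p = h/λ, giving p = 5.136e-28 kg·m/s.
Converting to eV/c: p = 0.9611 eV/c ≈ 0.961 eV/c.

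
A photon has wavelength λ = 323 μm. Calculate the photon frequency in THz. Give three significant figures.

0.928 THz

Convert to SI: λ = 323 μm = 3.23e-4 m.
Since f = c/λ for a photon, f = 9.282e11 Hz.
Converting to THz: f = 0.9282 THz ≈ 0.928 THz.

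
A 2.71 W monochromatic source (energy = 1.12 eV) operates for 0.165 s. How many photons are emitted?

2.49e18 photons

Total energy: E_total = P·t = 2.71 × 0.165 = 0.4471 J.
Per-photon energy: E = 1.794e-19 J.
N = E_total / E_photon = 2.49e18.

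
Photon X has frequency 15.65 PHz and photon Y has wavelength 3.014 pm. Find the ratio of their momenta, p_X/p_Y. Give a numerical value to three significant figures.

1.57e-4

p_X = 3.459e-26 kg·m/s (from frequency = 15.65 PHz, via p = hf/c).
p_Y = 2.198e-22 kg·m/s (from wavelength = 3.014 pm, via p = h/λ).
Ratio = 3.459e-26 / 2.198e-22 = 1.57e-4.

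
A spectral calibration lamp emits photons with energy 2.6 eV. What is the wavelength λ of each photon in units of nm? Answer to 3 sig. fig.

Use h = 6.62607015 × 10^-34 J·s, c = 2.99792458 × 10^8 m/s, 1 eV = 1.602176634 × 10^-19 J.
In SI units: E = 2.6 eV = 4.1657 × 10^-19 J.
For a photon λ = hc/E, so λ = 4.769 × 10^-7 m.
Converting to nm: λ = 476.9 nm ≈ 477 nm.

477 nm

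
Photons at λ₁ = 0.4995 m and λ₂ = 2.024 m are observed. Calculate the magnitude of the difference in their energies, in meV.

1.87e-3 meV

Using E = hc/λ: E₁ = 3.9769e-25 J, E₂ = 9.8145e-26 J.
|ΔE| = |3.9769e-25 − 9.8145e-26| = 3.00e-25 J = 1.87e-3 meV.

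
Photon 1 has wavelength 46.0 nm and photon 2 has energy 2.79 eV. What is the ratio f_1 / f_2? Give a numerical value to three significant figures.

f_1 = 6.517 × 10^15 Hz (from wavelength = 46.0 nm, via f = c/λ).
f_2 = 6.746 × 10^14 Hz (from energy = 2.79 eV, via f = E/h).
Ratio = 6.517 × 10^15 / 6.746 × 10^14 = 9.66.

9.66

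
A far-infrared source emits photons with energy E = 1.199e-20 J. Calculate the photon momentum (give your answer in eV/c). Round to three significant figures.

Use c = 2.99792458e8 m/s, 1 eV = 1.602176634e-19 J.
The photon relation is p = E/c, giving p = 3.999e-29 kg·m/s.
Converting to eV/c: p = 0.07484 eV/c ≈ 0.0748 eV/c.

0.0748 eV/c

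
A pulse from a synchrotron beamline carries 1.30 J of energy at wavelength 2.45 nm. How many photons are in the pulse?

Per-photon energy: E = 8.108 × 10^-17 J (from wavelength = 2.45 nm).
N = E_total / E_photon = 1.30 J / 8.108 × 10^-17 J = 1.60 × 10^16.

1.60 × 10^16 photons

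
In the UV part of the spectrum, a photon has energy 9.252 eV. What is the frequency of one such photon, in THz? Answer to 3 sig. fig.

2240 THz

Convert to SI: E = 9.252 eV = 1.4823e-18 J.
The photon relation is f = E/h, giving f = 2.237e15 Hz.
Converting to THz: f = 2237 THz ≈ 2240 THz.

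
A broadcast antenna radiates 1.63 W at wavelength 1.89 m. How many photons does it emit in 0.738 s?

Total energy: E_total = P·t = 1.63 × 0.738 = 1.203 J.
Per-photon energy: E = 1.051e-25 J.
N = E_total / E_photon = 1.14e25.

1.14e25 photons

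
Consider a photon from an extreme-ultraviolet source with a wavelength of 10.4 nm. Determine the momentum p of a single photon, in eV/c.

119 eV/c

(h = 6.62607015e-34 J·s, c = 2.99792458e8 m/s, 1 eV = 1.602176634e-19 J.)
First convert: λ = 10.4 nm = 1.04e-8 m.
The photon relation is p = h/λ, giving p = 6.371e-26 kg·m/s.
Converting to eV/c: p = 119.2 eV/c ≈ 119 eV/c.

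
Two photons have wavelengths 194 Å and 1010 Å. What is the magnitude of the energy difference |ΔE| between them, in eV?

Using E = hc/λ: E₁ = 1.024 × 10^-17 J, E₂ = 1.967 × 10^-18 J.
|ΔE| = |1.024 × 10^-17 − 1.967 × 10^-18| = 8.27 × 10^-18 J = 51.6 eV.

51.6 eV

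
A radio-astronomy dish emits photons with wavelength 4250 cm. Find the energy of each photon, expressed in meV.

2.92 × 10^-5 meV

Use h = 6.62607015 × 10^-34 J·s, c = 2.99792458 × 10^8 m/s, 1 eV = 1.602176634 × 10^-19 J.
In SI units: λ = 4250 cm = 42.5 m.
Since E = hc/λ for a photon, E = 4.674 × 10^-27 J.
Converting to meV: E = 2.917 × 10^-5 meV ≈ 2.92 × 10^-5 meV.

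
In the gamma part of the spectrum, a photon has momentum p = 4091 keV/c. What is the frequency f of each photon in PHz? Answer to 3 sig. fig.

Take h = 6.62607015 × 10^-34 J·s, c = 2.99792458 × 10^8 m/s, 1 eV = 1.602176634 × 10^-19 J.
First convert: p = 4091 keV/c = 2.1863 × 10^-21 kg·m/s.
Apply f = pc/h: f = 9.892 × 10^20 Hz.
Converting to PHz: f = 989200 PHz ≈ 9.89 × 10^5 PHz.

9.89 × 10^5 PHz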